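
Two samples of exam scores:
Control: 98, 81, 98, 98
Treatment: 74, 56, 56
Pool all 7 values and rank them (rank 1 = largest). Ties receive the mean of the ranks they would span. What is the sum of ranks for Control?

10

Sorted (descending): 98, 98, 98, 81, 74, 56, 56
The 3 values of 98 occupy positions 1–3 → average rank 2.
The 2 values of 56 occupy positions 6–7 → average rank (6+7)/2 = 6.5.
Control values → pooled ranks: 98→2, 81→4, 98→2, 98→2
Rank sum = 2 + 4 + 2 + 2 = 10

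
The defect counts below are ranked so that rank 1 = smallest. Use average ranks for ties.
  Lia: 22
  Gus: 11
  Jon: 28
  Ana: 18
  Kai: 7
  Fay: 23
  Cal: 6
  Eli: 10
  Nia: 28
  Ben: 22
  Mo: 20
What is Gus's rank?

Sorted (ascending): 6, 7, 10, 11, 18, 20, 22, 22, 23, 28, 28
The 2 values of 22 occupy positions 7–8 → average rank (7+8)/2 = 7.5.
The 2 values of 28 occupy positions 10–11 → average rank (10+11)/2 = 10.5.
Gus has value 11 → rank 4.

4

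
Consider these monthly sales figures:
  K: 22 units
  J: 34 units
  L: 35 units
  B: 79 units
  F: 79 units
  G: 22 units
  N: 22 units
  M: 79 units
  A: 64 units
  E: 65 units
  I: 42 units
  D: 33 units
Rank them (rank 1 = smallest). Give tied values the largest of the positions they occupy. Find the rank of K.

3

Sorted (ascending): 22, 22, 22, 33, 34, 35, 42, 64, 65, 79, 79, 79
The 3 values of 22 occupy positions 1–3 → each gets rank 3.
The 3 values of 79 occupy positions 10–12 → each gets rank 12.
K has value 22 units → rank 3.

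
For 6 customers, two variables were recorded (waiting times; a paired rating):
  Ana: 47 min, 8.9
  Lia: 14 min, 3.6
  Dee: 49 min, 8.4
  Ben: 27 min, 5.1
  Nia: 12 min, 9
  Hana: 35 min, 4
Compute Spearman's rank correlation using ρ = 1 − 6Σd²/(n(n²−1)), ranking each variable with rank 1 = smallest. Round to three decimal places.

0.029

Ranks of variable 1: 5, 2, 6, 3, 1, 4
Ranks of variable 2: 5, 1, 4, 3, 6, 2
d = r₁ − r₂: 0, 1, 2, 0, -5, 2
d²: 0, 1, 4, 0, 25, 4; Σd² = 34
ρ = 1 − 6·34/(6·35) = 1 − 204/210 = 0.029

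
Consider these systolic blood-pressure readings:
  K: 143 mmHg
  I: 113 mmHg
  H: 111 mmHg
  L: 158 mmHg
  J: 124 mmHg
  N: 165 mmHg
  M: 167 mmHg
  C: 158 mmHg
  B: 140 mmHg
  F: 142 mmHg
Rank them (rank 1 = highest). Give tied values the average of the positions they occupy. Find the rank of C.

Sorted (descending): 167, 165, 158, 158, 143, 142, 140, 124, 113, 111
The 2 values of 158 occupy positions 3–4 → average rank (3+4)/2 = 3.5.
C has value 158 mmHg → rank 3.5.

3.5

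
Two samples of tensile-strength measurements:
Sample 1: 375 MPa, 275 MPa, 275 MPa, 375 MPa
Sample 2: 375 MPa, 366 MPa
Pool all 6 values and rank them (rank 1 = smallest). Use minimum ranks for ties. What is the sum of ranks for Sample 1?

10

Sorted (ascending): 275, 275, 366, 375, 375, 375
The 2 values of 275 occupy positions 1–2 → each gets rank 1.
The 3 values of 375 occupy positions 4–6 → each gets rank 4.
Sample 1 values → pooled ranks: 375→4, 275→1, 275→1, 375→4
Rank sum = 4 + 1 + 1 + 4 = 10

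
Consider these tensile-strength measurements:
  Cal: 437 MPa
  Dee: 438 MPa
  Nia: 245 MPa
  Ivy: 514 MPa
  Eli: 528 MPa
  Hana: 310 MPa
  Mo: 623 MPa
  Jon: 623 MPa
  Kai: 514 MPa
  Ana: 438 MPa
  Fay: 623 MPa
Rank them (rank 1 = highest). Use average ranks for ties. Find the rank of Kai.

Sorted (descending): 623, 623, 623, 528, 514, 514, 438, 438, 437, 310, 245
The 3 values of 623 occupy positions 1–3 → average rank 2.
The 2 values of 514 occupy positions 5–6 → average rank (5+6)/2 = 5.5.
The 2 values of 438 occupy positions 7–8 → average rank (7+8)/2 = 7.5.
Kai has value 514 MPa → rank 5.5.

5.5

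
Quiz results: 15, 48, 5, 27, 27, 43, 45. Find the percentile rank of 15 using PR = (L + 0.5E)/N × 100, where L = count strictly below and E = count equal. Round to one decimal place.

N = 7.
Strictly below 15: 1. Equal to 15: 1.
PR = (1 + 0.5·1)/7 × 100 = 21.4

21.4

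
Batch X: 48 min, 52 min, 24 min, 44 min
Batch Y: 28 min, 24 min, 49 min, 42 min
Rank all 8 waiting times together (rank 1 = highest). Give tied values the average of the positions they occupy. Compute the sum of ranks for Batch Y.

Sorted (descending): 52, 49, 48, 44, 42, 28, 24, 24
The 2 values of 24 occupy positions 7–8 → average rank (7+8)/2 = 7.5.
Batch Y values → pooled ranks: 28→6, 24→7.5, 49→2, 42→5
Rank sum = 6 + 7.5 + 2 + 5 = 20.5

20.5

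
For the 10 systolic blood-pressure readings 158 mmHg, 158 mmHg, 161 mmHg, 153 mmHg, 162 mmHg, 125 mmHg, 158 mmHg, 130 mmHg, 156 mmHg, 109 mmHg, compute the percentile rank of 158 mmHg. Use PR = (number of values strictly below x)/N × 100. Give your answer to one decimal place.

50.0

N = 10.
Strictly below 158: 5. Equal to 158: 3.
PR = 5/10 × 100 = 50.0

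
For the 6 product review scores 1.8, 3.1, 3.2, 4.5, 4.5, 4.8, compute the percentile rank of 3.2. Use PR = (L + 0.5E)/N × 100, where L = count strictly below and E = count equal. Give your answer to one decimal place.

41.7

N = 6.
Strictly below 3.2: 2. Equal to 3.2: 1.
PR = (2 + 0.5·1)/6 × 100 = 41.7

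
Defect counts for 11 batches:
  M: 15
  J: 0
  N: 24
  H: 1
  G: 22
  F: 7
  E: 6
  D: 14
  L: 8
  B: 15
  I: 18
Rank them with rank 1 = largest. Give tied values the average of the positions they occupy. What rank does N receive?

Sorted (descending): 24, 22, 18, 15, 15, 14, 8, 7, 6, 1, 0
The 2 values of 15 occupy positions 4–5 → average rank (4+5)/2 = 4.5.
N has value 24 → rank 1.

1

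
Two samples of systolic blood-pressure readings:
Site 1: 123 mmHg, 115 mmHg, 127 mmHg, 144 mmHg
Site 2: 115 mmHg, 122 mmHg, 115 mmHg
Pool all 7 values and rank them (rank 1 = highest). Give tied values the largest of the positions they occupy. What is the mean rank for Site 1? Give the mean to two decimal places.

3.25

Sorted (descending): 144, 127, 123, 122, 115, 115, 115
The 3 values of 115 occupy positions 5–7 → each gets rank 7.
Site 1 values → pooled ranks: 123→3, 115→7, 127→2, 144→1
Mean rank = (3 + 7 + 2 + 1) / 4 = 3.25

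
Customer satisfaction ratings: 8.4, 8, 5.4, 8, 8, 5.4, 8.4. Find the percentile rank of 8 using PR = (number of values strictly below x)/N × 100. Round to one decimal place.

28.6

N = 7.
Strictly below 8: 2. Equal to 8: 3.
PR = 2/7 × 100 = 28.6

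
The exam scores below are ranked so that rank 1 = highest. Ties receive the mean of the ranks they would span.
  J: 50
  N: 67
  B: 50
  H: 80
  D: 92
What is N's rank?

3

Sorted (descending): 92, 80, 67, 50, 50
The 2 values of 50 occupy positions 4–5 → average rank (4+5)/2 = 4.5.
N has value 67 → rank 3.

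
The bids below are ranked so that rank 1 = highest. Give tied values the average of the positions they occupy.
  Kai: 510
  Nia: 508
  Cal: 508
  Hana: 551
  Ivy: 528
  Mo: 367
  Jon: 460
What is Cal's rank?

Sorted (descending): 551, 528, 510, 508, 508, 460, 367
The 2 values of 508 occupy positions 4–5 → average rank (4+5)/2 = 4.5.
Cal has value 508 → rank 4.5.

4.5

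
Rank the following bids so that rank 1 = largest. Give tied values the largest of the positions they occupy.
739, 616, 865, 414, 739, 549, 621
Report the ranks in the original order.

3, 5, 1, 7, 3, 6, 4

Sorted (descending): 865, 739, 739, 621, 616, 549, 414
The 2 values of 739 occupy positions 2–3 → each gets rank 3.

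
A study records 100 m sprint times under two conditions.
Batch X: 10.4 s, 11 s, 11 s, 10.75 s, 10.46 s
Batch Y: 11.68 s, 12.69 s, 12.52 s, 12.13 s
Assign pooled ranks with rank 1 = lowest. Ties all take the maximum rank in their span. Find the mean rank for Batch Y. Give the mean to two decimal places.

Sorted (ascending): 10.4, 10.46, 10.75, 11, 11, 11.68, 12.13, 12.52, 12.69
The 2 values of 11 occupy positions 4–5 → each gets rank 5.
Batch Y values → pooled ranks: 11.68→6, 12.69→9, 12.52→8, 12.13→7
Mean rank = (6 + 9 + 8 + 7) / 4 = 7.50

7.50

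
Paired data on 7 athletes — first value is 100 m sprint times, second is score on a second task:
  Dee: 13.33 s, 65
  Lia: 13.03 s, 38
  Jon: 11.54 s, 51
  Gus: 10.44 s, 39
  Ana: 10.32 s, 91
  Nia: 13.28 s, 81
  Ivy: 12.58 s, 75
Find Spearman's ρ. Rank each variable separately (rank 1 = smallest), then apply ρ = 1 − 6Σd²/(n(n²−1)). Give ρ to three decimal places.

-0.107

Ranks of variable 1: 7, 5, 3, 2, 1, 6, 4
Ranks of variable 2: 4, 1, 3, 2, 7, 6, 5
d = r₁ − r₂: 3, 4, 0, 0, -6, 0, -1
d²: 9, 16, 0, 0, 36, 0, 1; Σd² = 62
ρ = 1 − 6·62/(7·48) = 1 − 372/336 = -0.107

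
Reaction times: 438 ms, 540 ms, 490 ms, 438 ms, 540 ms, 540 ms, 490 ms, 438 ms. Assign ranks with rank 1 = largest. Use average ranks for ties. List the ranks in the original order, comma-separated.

7, 2, 4.5, 7, 2, 2, 4.5, 7

Sorted (descending): 540, 540, 540, 490, 490, 438, 438, 438
The 3 values of 540 occupy positions 1–3 → average rank 2.
The 2 values of 490 occupy positions 4–5 → average rank (4+5)/2 = 4.5.
The 3 values of 438 occupy positions 6–8 → average rank 7.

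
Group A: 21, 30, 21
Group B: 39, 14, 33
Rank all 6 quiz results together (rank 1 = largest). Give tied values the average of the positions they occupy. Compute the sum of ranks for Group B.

Sorted (descending): 39, 33, 30, 21, 21, 14
The 2 values of 21 occupy positions 4–5 → average rank (4+5)/2 = 4.5.
Group B values → pooled ranks: 39→1, 14→6, 33→2
Rank sum = 1 + 6 + 2 = 9

9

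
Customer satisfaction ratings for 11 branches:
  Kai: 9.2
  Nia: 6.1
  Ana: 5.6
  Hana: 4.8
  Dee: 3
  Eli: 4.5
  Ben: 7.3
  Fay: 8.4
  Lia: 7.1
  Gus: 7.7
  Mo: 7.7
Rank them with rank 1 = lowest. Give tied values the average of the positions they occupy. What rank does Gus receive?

Sorted (ascending): 3, 4.5, 4.8, 5.6, 6.1, 7.1, 7.3, 7.7, 7.7, 8.4, 9.2
The 2 values of 7.7 occupy positions 8–9 → average rank (8+9)/2 = 8.5.
Gus has value 7.7 → rank 8.5.

8.5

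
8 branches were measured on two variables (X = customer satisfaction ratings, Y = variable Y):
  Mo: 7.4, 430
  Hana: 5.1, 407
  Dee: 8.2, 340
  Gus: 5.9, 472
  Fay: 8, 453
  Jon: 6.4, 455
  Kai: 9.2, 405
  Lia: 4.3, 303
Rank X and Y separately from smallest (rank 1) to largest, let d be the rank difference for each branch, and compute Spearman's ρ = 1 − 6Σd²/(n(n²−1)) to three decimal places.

-0.048

Ranks of variable 1: 5, 2, 7, 3, 6, 4, 8, 1
Ranks of variable 2: 5, 4, 2, 8, 6, 7, 3, 1
d = r₁ − r₂: 0, -2, 5, -5, 0, -3, 5, 0
d²: 0, 4, 25, 25, 0, 9, 25, 0; Σd² = 88
ρ = 1 − 6·88/(8·63) = 1 − 528/504 = -0.048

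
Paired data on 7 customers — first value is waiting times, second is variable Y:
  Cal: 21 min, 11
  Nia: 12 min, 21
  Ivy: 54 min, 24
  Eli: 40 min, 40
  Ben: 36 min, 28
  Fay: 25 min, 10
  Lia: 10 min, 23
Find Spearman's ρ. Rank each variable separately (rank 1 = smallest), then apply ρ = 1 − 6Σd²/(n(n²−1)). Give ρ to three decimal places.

0.536

Ranks of variable 1: 3, 2, 7, 6, 5, 4, 1
Ranks of variable 2: 2, 3, 5, 7, 6, 1, 4
d = r₁ − r₂: 1, -1, 2, -1, -1, 3, -3
d²: 1, 1, 4, 1, 1, 9, 9; Σd² = 26
ρ = 1 − 6·26/(7·48) = 1 − 156/336 = 0.536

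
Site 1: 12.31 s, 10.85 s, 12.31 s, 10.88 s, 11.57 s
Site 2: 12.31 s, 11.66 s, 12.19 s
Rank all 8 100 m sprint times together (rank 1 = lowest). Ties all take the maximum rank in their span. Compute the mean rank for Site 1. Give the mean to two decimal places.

4.40

Sorted (ascending): 10.85, 10.88, 11.57, 11.66, 12.19, 12.31, 12.31, 12.31
The 3 values of 12.31 occupy positions 6–8 → each gets rank 8.
Site 1 values → pooled ranks: 12.31→8, 10.85→1, 12.31→8, 10.88→2, 11.57→3
Mean rank = (8 + 1 + 8 + 2 + 3) / 5 = 4.40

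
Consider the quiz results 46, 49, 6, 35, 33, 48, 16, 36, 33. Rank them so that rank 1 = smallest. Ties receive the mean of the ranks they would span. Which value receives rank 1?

Sorted (ascending): 6, 16, 33, 33, 35, 36, 46, 48, 49
The 2 values of 33 occupy positions 3–4 → average rank (3+4)/2 = 3.5.
Rank 1 → value 6.

6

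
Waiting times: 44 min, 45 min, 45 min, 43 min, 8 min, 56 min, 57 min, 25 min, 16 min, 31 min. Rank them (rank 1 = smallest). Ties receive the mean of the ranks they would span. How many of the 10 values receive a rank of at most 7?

6

Sorted (ascending): 8, 16, 25, 31, 43, 44, 45, 45, 56, 57
The 2 values of 45 occupy positions 7–8 → average rank (7+8)/2 = 7.5.
Ranks ≤ 7: {1, 2, 3, 4, 5, 6} → 6 values.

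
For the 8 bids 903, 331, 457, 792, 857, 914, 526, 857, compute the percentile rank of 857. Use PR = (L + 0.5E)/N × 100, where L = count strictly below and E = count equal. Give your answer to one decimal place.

62.5

N = 8.
Strictly below 857: 4. Equal to 857: 2.
PR = (4 + 0.5·2)/8 × 100 = 62.5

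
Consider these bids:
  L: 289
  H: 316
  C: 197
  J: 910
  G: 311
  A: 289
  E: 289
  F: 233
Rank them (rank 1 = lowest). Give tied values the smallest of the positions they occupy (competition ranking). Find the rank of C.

1

Sorted (ascending): 197, 233, 289, 289, 289, 311, 316, 910
The 3 values of 289 occupy positions 3–5 → each gets rank 3.
C has value 197 → rank 1.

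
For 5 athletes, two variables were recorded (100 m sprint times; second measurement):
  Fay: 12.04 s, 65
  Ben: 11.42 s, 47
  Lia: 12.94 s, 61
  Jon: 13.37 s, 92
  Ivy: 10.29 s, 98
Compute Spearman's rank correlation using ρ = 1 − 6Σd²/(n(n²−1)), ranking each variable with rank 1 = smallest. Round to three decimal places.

-0.100

Ranks of variable 1: 3, 2, 4, 5, 1
Ranks of variable 2: 3, 1, 2, 4, 5
d = r₁ − r₂: 0, 1, 2, 1, -4
d²: 0, 1, 4, 1, 16; Σd² = 22
ρ = 1 − 6·22/(5·24) = 1 − 132/120 = -0.100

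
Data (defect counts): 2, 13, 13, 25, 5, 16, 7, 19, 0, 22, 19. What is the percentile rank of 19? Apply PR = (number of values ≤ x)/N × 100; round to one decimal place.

N = 11.
Strictly below 19: 7. Equal to 19: 2.
PR = 9/11 × 100 = 81.8

81.8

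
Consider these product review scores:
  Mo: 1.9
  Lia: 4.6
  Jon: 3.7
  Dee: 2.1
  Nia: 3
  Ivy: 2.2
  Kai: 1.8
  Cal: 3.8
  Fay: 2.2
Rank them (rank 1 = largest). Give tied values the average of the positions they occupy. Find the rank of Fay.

Sorted (descending): 4.6, 3.8, 3.7, 3, 2.2, 2.2, 2.1, 1.9, 1.8
The 2 values of 2.2 occupy positions 5–6 → average rank (5+6)/2 = 5.5.
Fay has value 2.2 → rank 5.5.

5.5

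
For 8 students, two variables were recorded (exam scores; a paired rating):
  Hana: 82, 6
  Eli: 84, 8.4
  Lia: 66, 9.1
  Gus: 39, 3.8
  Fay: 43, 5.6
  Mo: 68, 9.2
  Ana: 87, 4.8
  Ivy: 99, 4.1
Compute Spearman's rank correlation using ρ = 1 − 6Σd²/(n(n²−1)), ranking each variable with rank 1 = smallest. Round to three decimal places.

Ranks of variable 1: 5, 6, 3, 1, 2, 4, 7, 8
Ranks of variable 2: 5, 6, 7, 1, 4, 8, 3, 2
d = r₁ − r₂: 0, 0, -4, 0, -2, -4, 4, 6
d²: 0, 0, 16, 0, 4, 16, 16, 36; Σd² = 88
ρ = 1 − 6·88/(8·63) = 1 − 528/504 = -0.048

-0.048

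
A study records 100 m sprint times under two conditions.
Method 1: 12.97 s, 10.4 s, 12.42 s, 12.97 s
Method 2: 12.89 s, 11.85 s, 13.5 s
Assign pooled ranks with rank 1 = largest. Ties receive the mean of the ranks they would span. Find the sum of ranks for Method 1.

Sorted (descending): 13.5, 12.97, 12.97, 12.89, 12.42, 11.85, 10.4
The 2 values of 12.97 occupy positions 2–3 → average rank (2+3)/2 = 2.5.
Method 1 values → pooled ranks: 12.97→2.5, 10.4→7, 12.42→5, 12.97→2.5
Rank sum = 2.5 + 7 + 5 + 2.5 = 17

17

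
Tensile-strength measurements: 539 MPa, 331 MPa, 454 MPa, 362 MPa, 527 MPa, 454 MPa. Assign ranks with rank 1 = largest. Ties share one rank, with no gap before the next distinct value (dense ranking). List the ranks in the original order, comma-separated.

1, 5, 3, 4, 2, 3

Sorted (descending): 539, 527, 454, 454, 362, 331
The 2 values of 454 share dense rank 3.
Remaining distinct values take the next consecutive integers.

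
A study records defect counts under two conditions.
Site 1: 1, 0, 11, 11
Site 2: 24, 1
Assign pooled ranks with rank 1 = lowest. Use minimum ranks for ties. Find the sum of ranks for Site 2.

8

Sorted (ascending): 0, 1, 1, 11, 11, 24
The 2 values of 1 occupy positions 2–3 → each gets rank 2.
The 2 values of 11 occupy positions 4–5 → each gets rank 4.
Site 2 values → pooled ranks: 24→6, 1→2
Rank sum = 6 + 2 = 8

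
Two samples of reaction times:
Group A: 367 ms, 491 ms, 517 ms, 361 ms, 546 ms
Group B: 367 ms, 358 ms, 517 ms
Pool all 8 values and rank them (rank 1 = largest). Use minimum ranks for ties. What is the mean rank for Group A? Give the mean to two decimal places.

Sorted (descending): 546, 517, 517, 491, 367, 367, 361, 358
The 2 values of 517 occupy positions 2–3 → each gets rank 2.
The 2 values of 367 occupy positions 5–6 → each gets rank 5.
Group A values → pooled ranks: 367→5, 491→4, 517→2, 361→7, 546→1
Mean rank = (5 + 4 + 2 + 7 + 1) / 5 = 3.80

3.80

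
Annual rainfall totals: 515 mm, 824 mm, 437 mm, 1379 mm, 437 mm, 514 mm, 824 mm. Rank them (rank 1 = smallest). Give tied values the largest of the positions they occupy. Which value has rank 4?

Sorted (ascending): 437, 437, 514, 515, 824, 824, 1379
The 2 values of 437 occupy positions 1–2 → each gets rank 2.
The 2 values of 824 occupy positions 5–6 → each gets rank 6.
Rank 4 → value 515.

515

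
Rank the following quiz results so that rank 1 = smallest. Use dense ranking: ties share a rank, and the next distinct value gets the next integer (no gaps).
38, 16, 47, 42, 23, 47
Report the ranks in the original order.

3, 1, 5, 4, 2, 5

Sorted (ascending): 16, 23, 38, 42, 47, 47
The 2 values of 47 share dense rank 5.
Remaining distinct values take the next consecutive integers.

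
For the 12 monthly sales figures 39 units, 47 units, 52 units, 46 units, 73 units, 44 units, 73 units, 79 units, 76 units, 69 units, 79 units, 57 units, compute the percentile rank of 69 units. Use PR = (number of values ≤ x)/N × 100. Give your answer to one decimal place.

N = 12.
Strictly below 69: 6. Equal to 69: 1.
PR = 7/12 × 100 = 58.3

58.3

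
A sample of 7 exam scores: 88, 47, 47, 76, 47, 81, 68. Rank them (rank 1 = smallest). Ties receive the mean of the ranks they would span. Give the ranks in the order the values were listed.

7, 2, 2, 5, 2, 6, 4

Sorted (ascending): 47, 47, 47, 68, 76, 81, 88
The 3 values of 47 occupy positions 1–3 → average rank 2.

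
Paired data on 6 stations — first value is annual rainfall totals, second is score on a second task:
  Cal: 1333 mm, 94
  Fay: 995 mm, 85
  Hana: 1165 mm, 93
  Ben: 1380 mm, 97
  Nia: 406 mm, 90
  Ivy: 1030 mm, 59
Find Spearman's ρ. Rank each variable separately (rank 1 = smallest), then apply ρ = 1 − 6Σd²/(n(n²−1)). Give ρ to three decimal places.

0.771

Ranks of variable 1: 5, 2, 4, 6, 1, 3
Ranks of variable 2: 5, 2, 4, 6, 3, 1
d = r₁ − r₂: 0, 0, 0, 0, -2, 2
d²: 0, 0, 0, 0, 4, 4; Σd² = 8
ρ = 1 − 6·8/(6·35) = 1 − 48/210 = 0.771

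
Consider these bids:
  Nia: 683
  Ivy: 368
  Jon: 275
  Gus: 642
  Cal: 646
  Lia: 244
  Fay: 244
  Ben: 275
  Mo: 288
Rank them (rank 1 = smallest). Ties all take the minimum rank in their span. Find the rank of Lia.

Sorted (ascending): 244, 244, 275, 275, 288, 368, 642, 646, 683
The 2 values of 244 occupy positions 1–2 → each gets rank 1.
The 2 values of 275 occupy positions 3–4 → each gets rank 3.
Lia has value 244 → rank 1.

1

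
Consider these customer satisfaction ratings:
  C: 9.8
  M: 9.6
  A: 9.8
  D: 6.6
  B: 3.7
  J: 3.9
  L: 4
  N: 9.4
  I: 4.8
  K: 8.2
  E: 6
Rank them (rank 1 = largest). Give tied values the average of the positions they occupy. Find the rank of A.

Sorted (descending): 9.8, 9.8, 9.6, 9.4, 8.2, 6.6, 6, 4.8, 4, 3.9, 3.7
The 2 values of 9.8 occupy positions 1–2 → average rank (1+2)/2 = 1.5.
A has value 9.8 → rank 1.5.

1.5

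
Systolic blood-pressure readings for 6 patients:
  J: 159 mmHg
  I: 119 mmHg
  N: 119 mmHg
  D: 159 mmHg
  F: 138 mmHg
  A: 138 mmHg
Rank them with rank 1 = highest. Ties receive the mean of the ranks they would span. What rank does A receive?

Sorted (descending): 159, 159, 138, 138, 119, 119
The 2 values of 159 occupy positions 1–2 → average rank (1+2)/2 = 1.5.
The 2 values of 138 occupy positions 3–4 → average rank (3+4)/2 = 3.5.
The 2 values of 119 occupy positions 5–6 → average rank (5+6)/2 = 5.5.
A has value 138 mmHg → rank 3.5.

3.5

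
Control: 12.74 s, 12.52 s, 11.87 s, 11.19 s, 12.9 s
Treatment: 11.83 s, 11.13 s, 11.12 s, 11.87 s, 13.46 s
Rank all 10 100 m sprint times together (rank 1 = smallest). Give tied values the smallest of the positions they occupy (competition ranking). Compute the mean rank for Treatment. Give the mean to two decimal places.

4.40

Sorted (ascending): 11.12, 11.13, 11.19, 11.83, 11.87, 11.87, 12.52, 12.74, 12.9, 13.46
The 2 values of 11.87 occupy positions 5–6 → each gets rank 5.
Treatment values → pooled ranks: 11.83→4, 11.13→2, 11.12→1, 11.87→5, 13.46→10
Mean rank = (4 + 2 + 1 + 5 + 10) / 5 = 4.40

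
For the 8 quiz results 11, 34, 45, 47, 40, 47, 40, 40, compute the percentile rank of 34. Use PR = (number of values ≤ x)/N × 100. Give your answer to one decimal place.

N = 8.
Strictly below 34: 1. Equal to 34: 1.
PR = 2/8 × 100 = 25.0

25.0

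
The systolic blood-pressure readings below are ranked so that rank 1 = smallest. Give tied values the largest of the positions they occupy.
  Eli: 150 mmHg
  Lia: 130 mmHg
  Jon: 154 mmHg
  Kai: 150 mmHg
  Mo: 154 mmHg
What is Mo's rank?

Sorted (ascending): 130, 150, 150, 154, 154
The 2 values of 150 occupy positions 2–3 → each gets rank 3.
The 2 values of 154 occupy positions 4–5 → each gets rank 5.
Mo has value 154 mmHg → rank 5.

5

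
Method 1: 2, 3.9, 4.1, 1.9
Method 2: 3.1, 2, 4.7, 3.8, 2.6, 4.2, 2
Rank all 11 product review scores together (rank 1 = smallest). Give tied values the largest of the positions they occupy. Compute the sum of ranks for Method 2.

Sorted (ascending): 1.9, 2, 2, 2, 2.6, 3.1, 3.8, 3.9, 4.1, 4.2, 4.7
The 3 values of 2 occupy positions 2–4 → each gets rank 4.
Method 2 values → pooled ranks: 3.1→6, 2→4, 4.7→11, 3.8→7, 2.6→5, 4.2→10, 2→4
Rank sum = 6 + 4 + 11 + 7 + 5 + 10 + 4 = 47

47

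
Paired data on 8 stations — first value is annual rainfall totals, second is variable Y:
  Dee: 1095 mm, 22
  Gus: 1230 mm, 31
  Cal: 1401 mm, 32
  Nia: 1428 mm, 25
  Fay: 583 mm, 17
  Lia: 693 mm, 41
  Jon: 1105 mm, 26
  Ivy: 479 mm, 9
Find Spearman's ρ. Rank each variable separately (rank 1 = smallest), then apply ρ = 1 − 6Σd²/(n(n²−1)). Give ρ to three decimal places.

0.500

Ranks of variable 1: 4, 6, 7, 8, 2, 3, 5, 1
Ranks of variable 2: 3, 6, 7, 4, 2, 8, 5, 1
d = r₁ − r₂: 1, 0, 0, 4, 0, -5, 0, 0
d²: 1, 0, 0, 16, 0, 25, 0, 0; Σd² = 42
ρ = 1 − 6·42/(8·63) = 1 − 252/504 = 0.500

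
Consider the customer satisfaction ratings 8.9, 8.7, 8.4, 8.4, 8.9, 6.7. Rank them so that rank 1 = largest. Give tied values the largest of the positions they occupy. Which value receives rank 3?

8.7

Sorted (descending): 8.9, 8.9, 8.7, 8.4, 8.4, 6.7
The 2 values of 8.9 occupy positions 1–2 → each gets rank 2.
The 2 values of 8.4 occupy positions 4–5 → each gets rank 5.
Rank 3 → value 8.7.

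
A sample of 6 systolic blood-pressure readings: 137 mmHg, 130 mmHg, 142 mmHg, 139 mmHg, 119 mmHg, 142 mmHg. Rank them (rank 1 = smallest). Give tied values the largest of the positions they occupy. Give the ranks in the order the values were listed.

3, 2, 6, 4, 1, 6

Sorted (ascending): 119, 130, 137, 139, 142, 142
The 2 values of 142 occupy positions 5–6 → each gets rank 6.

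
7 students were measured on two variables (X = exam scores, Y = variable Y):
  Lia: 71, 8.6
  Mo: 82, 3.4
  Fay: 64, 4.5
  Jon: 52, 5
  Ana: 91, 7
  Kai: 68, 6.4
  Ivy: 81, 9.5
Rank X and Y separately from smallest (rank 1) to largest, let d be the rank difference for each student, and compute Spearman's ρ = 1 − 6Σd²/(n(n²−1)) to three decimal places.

Ranks of variable 1: 4, 6, 2, 1, 7, 3, 5
Ranks of variable 2: 6, 1, 2, 3, 5, 4, 7
d = r₁ − r₂: -2, 5, 0, -2, 2, -1, -2
d²: 4, 25, 0, 4, 4, 1, 4; Σd² = 42
ρ = 1 − 6·42/(7·48) = 1 − 252/336 = 0.250

0.250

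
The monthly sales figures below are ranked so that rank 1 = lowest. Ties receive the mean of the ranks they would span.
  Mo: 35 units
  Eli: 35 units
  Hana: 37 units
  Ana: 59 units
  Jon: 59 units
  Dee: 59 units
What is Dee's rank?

Sorted (ascending): 35, 35, 37, 59, 59, 59
The 2 values of 35 occupy positions 1–2 → average rank (1+2)/2 = 1.5.
The 3 values of 59 occupy positions 4–6 → average rank 5.
Dee has value 59 units → rank 5.

5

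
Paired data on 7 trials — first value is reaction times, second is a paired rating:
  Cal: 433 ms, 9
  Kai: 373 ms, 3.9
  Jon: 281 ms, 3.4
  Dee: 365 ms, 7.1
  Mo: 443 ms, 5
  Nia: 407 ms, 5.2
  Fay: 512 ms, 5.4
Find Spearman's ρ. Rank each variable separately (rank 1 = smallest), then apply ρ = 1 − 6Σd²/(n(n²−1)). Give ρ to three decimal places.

0.393

Ranks of variable 1: 5, 3, 1, 2, 6, 4, 7
Ranks of variable 2: 7, 2, 1, 6, 3, 4, 5
d = r₁ − r₂: -2, 1, 0, -4, 3, 0, 2
d²: 4, 1, 0, 16, 9, 0, 4; Σd² = 34
ρ = 1 − 6·34/(7·48) = 1 − 204/336 = 0.393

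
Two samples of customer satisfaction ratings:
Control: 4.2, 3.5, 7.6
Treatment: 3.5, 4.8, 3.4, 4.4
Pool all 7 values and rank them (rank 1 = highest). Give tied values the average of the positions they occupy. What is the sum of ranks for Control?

Sorted (descending): 7.6, 4.8, 4.4, 4.2, 3.5, 3.5, 3.4
The 2 values of 3.5 occupy positions 5–6 → average rank (5+6)/2 = 5.5.
Control values → pooled ranks: 4.2→4, 3.5→5.5, 7.6→1
Rank sum = 4 + 5.5 + 1 = 10.5

10.5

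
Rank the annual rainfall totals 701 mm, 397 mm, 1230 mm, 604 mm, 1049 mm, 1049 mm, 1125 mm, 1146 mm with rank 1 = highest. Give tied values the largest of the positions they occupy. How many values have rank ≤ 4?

Sorted (descending): 1230, 1146, 1125, 1049, 1049, 701, 604, 397
The 2 values of 1049 occupy positions 4–5 → each gets rank 5.
Ranks ≤ 4: {1, 2, 3} → 3 values.

3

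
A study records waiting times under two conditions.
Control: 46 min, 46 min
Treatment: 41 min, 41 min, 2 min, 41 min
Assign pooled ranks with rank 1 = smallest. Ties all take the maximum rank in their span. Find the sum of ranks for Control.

12

Sorted (ascending): 2, 41, 41, 41, 46, 46
The 3 values of 41 occupy positions 2–4 → each gets rank 4.
The 2 values of 46 occupy positions 5–6 → each gets rank 6.
Control values → pooled ranks: 46→6, 46→6
Rank sum = 6 + 6 = 12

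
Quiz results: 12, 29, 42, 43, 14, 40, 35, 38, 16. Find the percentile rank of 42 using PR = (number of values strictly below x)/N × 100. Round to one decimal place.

77.8

N = 9.
Strictly below 42: 7. Equal to 42: 1.
PR = 7/9 × 100 = 77.8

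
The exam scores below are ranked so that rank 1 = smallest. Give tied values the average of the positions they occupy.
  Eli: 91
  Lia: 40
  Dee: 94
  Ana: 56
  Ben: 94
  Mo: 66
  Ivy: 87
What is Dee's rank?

6.5

Sorted (ascending): 40, 56, 66, 87, 91, 94, 94
The 2 values of 94 occupy positions 6–7 → average rank (6+7)/2 = 6.5.
Dee has value 94 → rank 6.5.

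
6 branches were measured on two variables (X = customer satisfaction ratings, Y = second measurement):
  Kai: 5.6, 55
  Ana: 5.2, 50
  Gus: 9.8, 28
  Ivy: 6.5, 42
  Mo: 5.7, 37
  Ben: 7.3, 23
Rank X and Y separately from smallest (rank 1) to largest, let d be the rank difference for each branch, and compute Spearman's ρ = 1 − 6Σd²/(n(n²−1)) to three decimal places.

-0.829

Ranks of variable 1: 2, 1, 6, 4, 3, 5
Ranks of variable 2: 6, 5, 2, 4, 3, 1
d = r₁ − r₂: -4, -4, 4, 0, 0, 4
d²: 16, 16, 16, 0, 0, 16; Σd² = 64
ρ = 1 − 6·64/(6·35) = 1 − 384/210 = -0.829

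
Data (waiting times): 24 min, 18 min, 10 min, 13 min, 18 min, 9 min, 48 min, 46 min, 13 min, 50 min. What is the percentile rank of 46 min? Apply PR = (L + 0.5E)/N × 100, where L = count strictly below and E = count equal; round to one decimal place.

75.0

N = 10.
Strictly below 46: 7. Equal to 46: 1.
PR = (7 + 0.5·1)/10 × 100 = 75.0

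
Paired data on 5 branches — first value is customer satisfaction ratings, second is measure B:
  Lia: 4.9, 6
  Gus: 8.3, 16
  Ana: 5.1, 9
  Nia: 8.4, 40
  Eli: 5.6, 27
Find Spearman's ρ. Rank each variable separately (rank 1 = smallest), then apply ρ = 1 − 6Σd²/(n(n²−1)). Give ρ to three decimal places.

0.900

Ranks of variable 1: 1, 4, 2, 5, 3
Ranks of variable 2: 1, 3, 2, 5, 4
d = r₁ − r₂: 0, 1, 0, 0, -1
d²: 0, 1, 0, 0, 1; Σd² = 2
ρ = 1 − 6·2/(5·24) = 1 − 12/120 = 0.900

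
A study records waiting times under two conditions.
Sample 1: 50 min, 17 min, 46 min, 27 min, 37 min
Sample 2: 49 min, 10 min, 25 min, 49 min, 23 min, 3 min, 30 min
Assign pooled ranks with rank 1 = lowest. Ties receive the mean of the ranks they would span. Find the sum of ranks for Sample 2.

40

Sorted (ascending): 3, 10, 17, 23, 25, 27, 30, 37, 46, 49, 49, 50
The 2 values of 49 occupy positions 10–11 → average rank (10+11)/2 = 10.5.
Sample 2 values → pooled ranks: 49→10.5, 10→2, 25→5, 49→10.5, 23→4, 3→1, 30→7
Rank sum = 10.5 + 2 + 5 + 10.5 + 4 + 1 + 7 = 40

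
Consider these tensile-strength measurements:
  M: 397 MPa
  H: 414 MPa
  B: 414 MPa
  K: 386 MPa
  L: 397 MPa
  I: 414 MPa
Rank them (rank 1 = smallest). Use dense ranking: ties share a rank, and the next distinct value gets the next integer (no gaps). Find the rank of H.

Sorted (ascending): 386, 397, 397, 414, 414, 414
The 2 values of 397 share dense rank 2.
The 3 values of 414 share dense rank 3.
Remaining distinct values take the next consecutive integers.
H has value 414 MPa → rank 3.

3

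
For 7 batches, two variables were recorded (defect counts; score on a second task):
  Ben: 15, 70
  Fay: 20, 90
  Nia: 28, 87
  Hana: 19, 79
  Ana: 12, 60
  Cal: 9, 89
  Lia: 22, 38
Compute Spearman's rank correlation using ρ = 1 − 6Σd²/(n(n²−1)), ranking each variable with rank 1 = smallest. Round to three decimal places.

Ranks of variable 1: 3, 5, 7, 4, 2, 1, 6
Ranks of variable 2: 3, 7, 5, 4, 2, 6, 1
d = r₁ − r₂: 0, -2, 2, 0, 0, -5, 5
d²: 0, 4, 4, 0, 0, 25, 25; Σd² = 58
ρ = 1 − 6·58/(7·48) = 1 − 348/336 = -0.036

-0.036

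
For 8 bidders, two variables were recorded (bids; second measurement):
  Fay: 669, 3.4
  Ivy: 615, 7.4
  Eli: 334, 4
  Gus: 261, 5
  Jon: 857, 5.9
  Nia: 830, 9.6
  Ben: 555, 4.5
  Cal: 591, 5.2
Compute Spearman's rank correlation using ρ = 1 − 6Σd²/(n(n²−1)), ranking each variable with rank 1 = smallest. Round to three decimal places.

Ranks of variable 1: 6, 5, 2, 1, 8, 7, 3, 4
Ranks of variable 2: 1, 7, 2, 4, 6, 8, 3, 5
d = r₁ − r₂: 5, -2, 0, -3, 2, -1, 0, -1
d²: 25, 4, 0, 9, 4, 1, 0, 1; Σd² = 44
ρ = 1 − 6·44/(8·63) = 1 − 264/504 = 0.476

0.476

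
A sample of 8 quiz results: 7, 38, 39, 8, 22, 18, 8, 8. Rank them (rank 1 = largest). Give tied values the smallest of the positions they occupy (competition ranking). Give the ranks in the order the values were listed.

8, 2, 1, 5, 3, 4, 5, 5

Sorted (descending): 39, 38, 22, 18, 8, 8, 8, 7
The 3 values of 8 occupy positions 5–7 → each gets rank 5.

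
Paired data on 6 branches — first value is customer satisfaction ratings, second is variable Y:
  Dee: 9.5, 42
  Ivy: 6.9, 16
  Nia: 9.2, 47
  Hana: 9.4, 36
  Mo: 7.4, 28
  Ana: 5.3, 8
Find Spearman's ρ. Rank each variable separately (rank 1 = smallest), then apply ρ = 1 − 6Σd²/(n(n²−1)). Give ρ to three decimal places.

0.829

Ranks of variable 1: 6, 2, 4, 5, 3, 1
Ranks of variable 2: 5, 2, 6, 4, 3, 1
d = r₁ − r₂: 1, 0, -2, 1, 0, 0
d²: 1, 0, 4, 1, 0, 0; Σd² = 6
ρ = 1 − 6·6/(6·35) = 1 − 36/210 = 0.829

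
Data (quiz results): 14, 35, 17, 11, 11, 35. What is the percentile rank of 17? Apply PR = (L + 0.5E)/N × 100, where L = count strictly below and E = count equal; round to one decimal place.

58.3

N = 6.
Strictly below 17: 3. Equal to 17: 1.
PR = (3 + 0.5·1)/6 × 100 = 58.3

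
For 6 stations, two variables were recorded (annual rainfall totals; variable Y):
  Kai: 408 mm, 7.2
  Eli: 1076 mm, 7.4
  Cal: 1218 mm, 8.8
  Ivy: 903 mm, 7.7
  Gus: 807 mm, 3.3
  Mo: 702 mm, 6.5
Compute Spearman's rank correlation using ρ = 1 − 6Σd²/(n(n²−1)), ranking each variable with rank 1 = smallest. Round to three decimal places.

Ranks of variable 1: 1, 5, 6, 4, 3, 2
Ranks of variable 2: 3, 4, 6, 5, 1, 2
d = r₁ − r₂: -2, 1, 0, -1, 2, 0
d²: 4, 1, 0, 1, 4, 0; Σd² = 10
ρ = 1 − 6·10/(6·35) = 1 − 60/210 = 0.714

0.714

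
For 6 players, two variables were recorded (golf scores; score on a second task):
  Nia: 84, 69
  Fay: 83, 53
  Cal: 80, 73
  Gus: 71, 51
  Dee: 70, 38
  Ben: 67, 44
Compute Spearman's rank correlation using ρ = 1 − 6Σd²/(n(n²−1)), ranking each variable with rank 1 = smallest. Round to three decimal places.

Ranks of variable 1: 6, 5, 4, 3, 2, 1
Ranks of variable 2: 5, 4, 6, 3, 1, 2
d = r₁ − r₂: 1, 1, -2, 0, 1, -1
d²: 1, 1, 4, 0, 1, 1; Σd² = 8
ρ = 1 − 6·8/(6·35) = 1 − 48/210 = 0.771

0.771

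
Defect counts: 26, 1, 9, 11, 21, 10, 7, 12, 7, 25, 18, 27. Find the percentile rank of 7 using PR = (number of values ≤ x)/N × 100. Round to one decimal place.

N = 12.
Strictly below 7: 1. Equal to 7: 2.
PR = 3/12 × 100 = 25.0

25.0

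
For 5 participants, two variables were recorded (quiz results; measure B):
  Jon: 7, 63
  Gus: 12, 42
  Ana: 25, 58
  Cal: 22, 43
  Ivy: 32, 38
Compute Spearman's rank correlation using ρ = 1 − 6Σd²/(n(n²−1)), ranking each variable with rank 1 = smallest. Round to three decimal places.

Ranks of variable 1: 1, 2, 4, 3, 5
Ranks of variable 2: 5, 2, 4, 3, 1
d = r₁ − r₂: -4, 0, 0, 0, 4
d²: 16, 0, 0, 0, 16; Σd² = 32
ρ = 1 − 6·32/(5·24) = 1 − 192/120 = -0.600

-0.600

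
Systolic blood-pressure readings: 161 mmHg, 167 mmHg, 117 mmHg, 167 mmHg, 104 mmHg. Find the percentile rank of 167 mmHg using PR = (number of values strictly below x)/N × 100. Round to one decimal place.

N = 5.
Strictly below 167: 3. Equal to 167: 2.
PR = 3/5 × 100 = 60.0

60.0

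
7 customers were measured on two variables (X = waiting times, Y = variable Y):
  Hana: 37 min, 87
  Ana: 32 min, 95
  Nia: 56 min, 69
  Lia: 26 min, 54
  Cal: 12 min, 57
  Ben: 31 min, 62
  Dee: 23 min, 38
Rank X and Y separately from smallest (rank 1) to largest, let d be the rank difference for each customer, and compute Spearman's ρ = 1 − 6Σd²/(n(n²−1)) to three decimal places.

Ranks of variable 1: 6, 5, 7, 3, 1, 4, 2
Ranks of variable 2: 6, 7, 5, 2, 3, 4, 1
d = r₁ − r₂: 0, -2, 2, 1, -2, 0, 1
d²: 0, 4, 4, 1, 4, 0, 1; Σd² = 14
ρ = 1 − 6·14/(7·48) = 1 − 84/336 = 0.750

0.750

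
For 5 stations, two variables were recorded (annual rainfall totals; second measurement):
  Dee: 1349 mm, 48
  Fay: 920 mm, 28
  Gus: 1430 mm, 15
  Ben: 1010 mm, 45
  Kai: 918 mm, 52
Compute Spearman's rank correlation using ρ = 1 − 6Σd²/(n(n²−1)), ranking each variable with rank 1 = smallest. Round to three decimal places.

Ranks of variable 1: 4, 2, 5, 3, 1
Ranks of variable 2: 4, 2, 1, 3, 5
d = r₁ − r₂: 0, 0, 4, 0, -4
d²: 0, 0, 16, 0, 16; Σd² = 32
ρ = 1 − 6·32/(5·24) = 1 − 192/120 = -0.600

-0.600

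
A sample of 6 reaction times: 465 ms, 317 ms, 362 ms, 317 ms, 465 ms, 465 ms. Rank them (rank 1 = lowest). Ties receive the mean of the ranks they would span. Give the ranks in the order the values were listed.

5, 1.5, 3, 1.5, 5, 5

Sorted (ascending): 317, 317, 362, 465, 465, 465
The 2 values of 317 occupy positions 1–2 → average rank (1+2)/2 = 1.5.
The 3 values of 465 occupy positions 4–6 → average rank 5.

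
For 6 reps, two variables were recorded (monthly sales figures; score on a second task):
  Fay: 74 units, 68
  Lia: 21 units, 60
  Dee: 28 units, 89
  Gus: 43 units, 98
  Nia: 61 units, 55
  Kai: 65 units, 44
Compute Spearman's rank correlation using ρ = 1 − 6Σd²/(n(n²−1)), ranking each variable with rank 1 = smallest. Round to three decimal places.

-0.314

Ranks of variable 1: 6, 1, 2, 3, 4, 5
Ranks of variable 2: 4, 3, 5, 6, 2, 1
d = r₁ − r₂: 2, -2, -3, -3, 2, 4
d²: 4, 4, 9, 9, 4, 16; Σd² = 46
ρ = 1 − 6·46/(6·35) = 1 − 276/210 = -0.314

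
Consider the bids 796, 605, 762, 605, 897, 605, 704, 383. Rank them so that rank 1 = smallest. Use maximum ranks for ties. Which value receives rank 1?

Sorted (ascending): 383, 605, 605, 605, 704, 762, 796, 897
The 3 values of 605 occupy positions 2–4 → each gets rank 4.
Rank 1 → value 383.

383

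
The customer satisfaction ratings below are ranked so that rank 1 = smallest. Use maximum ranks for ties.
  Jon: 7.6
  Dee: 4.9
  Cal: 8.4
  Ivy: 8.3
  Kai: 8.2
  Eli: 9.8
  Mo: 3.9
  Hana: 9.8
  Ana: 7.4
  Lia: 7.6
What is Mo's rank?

Sorted (ascending): 3.9, 4.9, 7.4, 7.6, 7.6, 8.2, 8.3, 8.4, 9.8, 9.8
The 2 values of 7.6 occupy positions 4–5 → each gets rank 5.
The 2 values of 9.8 occupy positions 9–10 → each gets rank 10.
Mo has value 3.9 → rank 1.

1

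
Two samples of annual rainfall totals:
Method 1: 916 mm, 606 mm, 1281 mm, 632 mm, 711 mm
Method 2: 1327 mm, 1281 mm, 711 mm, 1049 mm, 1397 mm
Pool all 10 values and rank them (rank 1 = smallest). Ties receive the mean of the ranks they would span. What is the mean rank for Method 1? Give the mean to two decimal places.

3.80

Sorted (ascending): 606, 632, 711, 711, 916, 1049, 1281, 1281, 1327, 1397
The 2 values of 711 occupy positions 3–4 → average rank (3+4)/2 = 3.5.
The 2 values of 1281 occupy positions 7–8 → average rank (7+8)/2 = 7.5.
Method 1 values → pooled ranks: 916→5, 606→1, 1281→7.5, 632→2, 711→3.5
Mean rank = (5 + 1 + 7.5 + 2 + 3.5) / 5 = 3.80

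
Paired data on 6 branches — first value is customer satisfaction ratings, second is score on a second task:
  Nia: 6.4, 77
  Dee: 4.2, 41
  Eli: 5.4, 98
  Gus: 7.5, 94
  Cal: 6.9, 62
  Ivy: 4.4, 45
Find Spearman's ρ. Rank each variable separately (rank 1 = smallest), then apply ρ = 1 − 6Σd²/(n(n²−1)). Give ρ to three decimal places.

Ranks of variable 1: 4, 1, 3, 6, 5, 2
Ranks of variable 2: 4, 1, 6, 5, 3, 2
d = r₁ − r₂: 0, 0, -3, 1, 2, 0
d²: 0, 0, 9, 1, 4, 0; Σd² = 14
ρ = 1 − 6·14/(6·35) = 1 − 84/210 = 0.600

0.600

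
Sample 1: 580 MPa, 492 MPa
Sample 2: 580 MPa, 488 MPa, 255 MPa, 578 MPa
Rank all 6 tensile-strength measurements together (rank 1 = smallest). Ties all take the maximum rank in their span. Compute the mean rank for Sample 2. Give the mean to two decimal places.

Sorted (ascending): 255, 488, 492, 578, 580, 580
The 2 values of 580 occupy positions 5–6 → each gets rank 6.
Sample 2 values → pooled ranks: 580→6, 488→2, 255→1, 578→4
Mean rank = (6 + 2 + 1 + 4) / 4 = 3.25

3.25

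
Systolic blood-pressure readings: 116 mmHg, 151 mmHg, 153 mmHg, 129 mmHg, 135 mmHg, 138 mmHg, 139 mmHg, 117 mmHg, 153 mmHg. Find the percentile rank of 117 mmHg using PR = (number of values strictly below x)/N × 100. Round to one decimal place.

11.1

N = 9.
Strictly below 117: 1. Equal to 117: 1.
PR = 1/9 × 100 = 11.1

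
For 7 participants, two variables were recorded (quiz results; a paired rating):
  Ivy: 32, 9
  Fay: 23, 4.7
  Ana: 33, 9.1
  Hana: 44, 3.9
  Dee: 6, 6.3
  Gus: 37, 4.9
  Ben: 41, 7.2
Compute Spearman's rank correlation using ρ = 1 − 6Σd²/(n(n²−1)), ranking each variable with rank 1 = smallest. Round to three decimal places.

-0.214

Ranks of variable 1: 3, 2, 4, 7, 1, 5, 6
Ranks of variable 2: 6, 2, 7, 1, 4, 3, 5
d = r₁ − r₂: -3, 0, -3, 6, -3, 2, 1
d²: 9, 0, 9, 36, 9, 4, 1; Σd² = 68
ρ = 1 − 6·68/(7·48) = 1 − 408/336 = -0.214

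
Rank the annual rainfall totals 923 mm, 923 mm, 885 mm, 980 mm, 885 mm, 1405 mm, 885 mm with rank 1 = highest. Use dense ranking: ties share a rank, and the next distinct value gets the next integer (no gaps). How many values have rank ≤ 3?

Sorted (descending): 1405, 980, 923, 923, 885, 885, 885
The 2 values of 923 share dense rank 3.
The 3 values of 885 share dense rank 4.
Remaining distinct values take the next consecutive integers.
Ranks ≤ 3: {1, 2, 3, 3} → 4 values.

4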